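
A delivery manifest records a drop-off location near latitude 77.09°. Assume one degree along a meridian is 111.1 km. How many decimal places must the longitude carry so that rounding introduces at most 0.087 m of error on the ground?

At 77.09° one degree of longitude covers 111100 × cos 77.09° ≈ 111100 × 0.2234 ≈ 24822 m.
N decimal places → at most half a unit in the last place, 0.5 × 10⁻ᴺ° = 24822/2 × 10⁻ᴺ m.
Setting 12411 × 10⁻ᴺ ≤ 0.087 gives 10ᴺ ≥ 1.427e+05, i.e. N ≥ 5.15.
At 5 places the error can reach 0.124 m, but 6 places keeps it to 0.0124 m.

6 decimal places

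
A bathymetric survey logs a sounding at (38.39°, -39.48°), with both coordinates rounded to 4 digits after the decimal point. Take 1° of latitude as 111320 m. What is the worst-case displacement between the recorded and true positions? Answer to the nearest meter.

7 meters

Rounding to 4 decimal places leaves each coordinate within ±5e-05° of the true value.
N–S: 5e-05° × 111320 m/° = 5.566 m.
E–W at 38.39°: 5e-05° × 111320 × cos 38.39° = 5e-05 × 111320 × 0.7838 ≈ 4.36264 m.
Combining orthogonally: (5.566² + 4.36264²)^½ ≈ 7.07199 m.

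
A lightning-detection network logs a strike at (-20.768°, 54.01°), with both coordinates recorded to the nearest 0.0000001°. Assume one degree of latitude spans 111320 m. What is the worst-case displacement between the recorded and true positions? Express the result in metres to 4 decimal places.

Rounding to 7 decimal places leaves each coordinate within ±5e-08° of the true value.
N–S: 5e-08° × 111320 m/° = 0.005566 m.
East–west component at 20.768°: 5e-08° × 111320 × cos 20.768° ≈ 5e-08 × 104087 ≈ 0.00520434 m.
The two errors are perpendicular, so the maximum displacement is √(0.005566² + 0.00520434²) ≈ 0.00762007 m.

0.0076 metres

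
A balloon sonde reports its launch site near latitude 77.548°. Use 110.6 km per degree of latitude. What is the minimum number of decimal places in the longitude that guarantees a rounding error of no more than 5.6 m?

At 77.548° one degree of longitude covers 110600 × cos 77.548° ≈ 110600 × 0.2156 ≈ 23847.8 m.
N decimal places → at most half a unit in the last place, 0.5 × 10⁻ᴺ° = 23847.8/2 × 10⁻ᴺ m.
Setting 11923.9 × 10⁻ᴺ ≤ 5.6 gives 10ᴺ ≥ 2129, i.e. N ≥ 3.33.
So 4 decimal places suffice (1.19 m); 3 would allow up to 11.9 m.

4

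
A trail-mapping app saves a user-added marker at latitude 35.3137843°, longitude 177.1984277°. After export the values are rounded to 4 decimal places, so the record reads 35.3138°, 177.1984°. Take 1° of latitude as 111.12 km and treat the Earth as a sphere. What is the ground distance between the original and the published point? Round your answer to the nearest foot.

Δlat = 35.3137843 − 35.3138 = -0.0000157°; Δlon = 177.1984277 − 177.1984 = +0.0000277°.
N–S: -0.0000157° × 111120 m/° = -1.74458 m.
East–west at this latitude: 0.0000277° × 111120 × cos 35.3138° ≈ 0.0000277 × 90673.7 = 2.51166 m.
Hypotenuse of the two orthogonal shifts: √(1.74458² + 2.51166²) = 3.05811 m.
Converting: 3.05811 m × 3.2808 ft/m ≈ 10.033 ft.

10 feet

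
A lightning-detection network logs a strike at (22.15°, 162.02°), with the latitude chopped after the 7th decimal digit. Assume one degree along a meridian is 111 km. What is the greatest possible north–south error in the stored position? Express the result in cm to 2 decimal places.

Truncating at 7 decimal places can drop up to a full unit in the last place, so the latitude may be off by as much as 1e-07°.
Along the meridian that is 1e-07° × 111000 m/° = 0.0111 m.
That is 0.0111 m = 1.11 cm.

1.11 cm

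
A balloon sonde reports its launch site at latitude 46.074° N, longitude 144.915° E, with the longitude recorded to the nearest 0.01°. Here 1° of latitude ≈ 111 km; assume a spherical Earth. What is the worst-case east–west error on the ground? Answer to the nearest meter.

385 meters

Rounding to 2 decimal places leaves the longitude within ±0.005° of the true value.
One degree of longitude at 46.074° is 111000 × cos 46.074° ≈ 111000 × 0.6937 = 77003.9 m.
East–west error: 0.005° × 77003.9 m/° ≈ 385.019 m.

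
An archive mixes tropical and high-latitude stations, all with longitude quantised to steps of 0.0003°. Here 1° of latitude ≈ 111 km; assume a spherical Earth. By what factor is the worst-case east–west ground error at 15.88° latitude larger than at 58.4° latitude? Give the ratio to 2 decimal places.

With a 0.0003° grid the true value lies within half a step, ±0.0003°/2 = ±0.00015°, of the stored one.
Error at 15.88° = 0.00015° × 111000 × cos 15.88° ≈ 16.65 × 0.9618 = 16.015 m.
At 58.4°: 0.00015° × 111000 × cos 58.4° = 0.00015 × 111000 × 0.5240 ≈ 8.7244 m.
The ratio reduces to cos 15.88° / cos 58.4° = 0.9618/0.5240 ≈ 1.8356.

1.84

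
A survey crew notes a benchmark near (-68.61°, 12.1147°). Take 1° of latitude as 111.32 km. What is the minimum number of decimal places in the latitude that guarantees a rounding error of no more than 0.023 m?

One degree of latitude covers 111320 m.
With N decimal places the half-ulp bound is 0.5·10⁻ᴺ°, or 0.5·10⁻ᴺ × 111320 m on the ground.
Need 0.5 × 111320 × 10⁻ᴺ ≤ 0.023 → 10⁻ᴺ ≤ 4.132e-07, so N ≥ 6.38.
N = 6 would give 0.0557 m (too coarse); N = 7 gives 0.00557 m ≤ 0.023 m.

7 decimal places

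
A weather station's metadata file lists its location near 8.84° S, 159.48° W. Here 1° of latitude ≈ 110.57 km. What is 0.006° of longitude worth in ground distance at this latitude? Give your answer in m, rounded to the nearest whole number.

0.006° of longitude at 8.84° is 0.006 × 110570 × cos 8.84° ≈ 0.006 × 109257 = 655.539 m.

656 m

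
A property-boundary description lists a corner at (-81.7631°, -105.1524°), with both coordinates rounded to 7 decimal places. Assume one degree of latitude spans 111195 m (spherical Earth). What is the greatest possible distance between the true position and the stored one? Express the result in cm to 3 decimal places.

Rounding to 7 decimal places leaves each coordinate within ±5e-08° of the true value.
North–south component: 5e-08° × 111195 = 0.00555975 m.
E–W at 81.7631°: 5e-08° × 111195 × cos 81.7631° = 5e-08 × 111195 × 0.1433 ≈ 0.000796525 m.
The two errors are perpendicular, so the maximum displacement is √(0.00555975² + 0.000796525²) ≈ 0.00561652 m.
That is 0.00561652 m = 0.56165 cm.

0.562 cm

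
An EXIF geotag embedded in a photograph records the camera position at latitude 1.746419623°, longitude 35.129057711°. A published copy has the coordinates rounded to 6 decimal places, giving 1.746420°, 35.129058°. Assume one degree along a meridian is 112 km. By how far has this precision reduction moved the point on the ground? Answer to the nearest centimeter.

5 centimeters

The latitude changed by -0.000000377° and the longitude by -0.000000289°.
North–south shift: -0.000000377 × 112000 = -0.042224 m.
East–west at this latitude: -0.000000289° × 112000 × cos 1.74642° ≈ -0.000000289 × 111948 = -0.032353 m.
Hypotenuse of the two orthogonal shifts: √(0.042224² + 0.032353²) = 0.0531938 m.
That is 0.0531938 m = 5.3194 cm.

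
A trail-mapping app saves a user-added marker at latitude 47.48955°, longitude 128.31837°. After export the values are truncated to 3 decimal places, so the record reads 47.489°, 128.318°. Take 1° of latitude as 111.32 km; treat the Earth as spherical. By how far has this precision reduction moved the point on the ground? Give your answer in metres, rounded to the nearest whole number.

Δlat = 47.48955 − 47.489 = +0.00055°; Δlon = 128.31837 − 128.318 = +0.00037°.
North–south shift: 0.00055 × 111320 = 61.226 m.
E–W at 47.489°: 0.00037° × 111320 × cos 47.489° = 0.00037 × 111320 × 0.6757 ≈ 27.8323 m.
Combined displacement = (61.226² + 27.8323²)^½ ≈ 67.2552 m.

67 metres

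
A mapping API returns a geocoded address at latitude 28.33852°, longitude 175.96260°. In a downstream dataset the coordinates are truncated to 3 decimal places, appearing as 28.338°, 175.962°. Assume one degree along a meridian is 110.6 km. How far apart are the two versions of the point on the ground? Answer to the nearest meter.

The latitude changed by +0.00052° and the longitude by +0.00060°.
N–S: 0.00052° × 110600 m/° = 57.512 m.
E–W at 28.338°: 0.00060° × 110600 × cos 28.338° = 0.00060 × 110600 × 0.8802 ≈ 58.4076 m.
Hypotenuse of the two orthogonal shifts: √(57.512² + 58.4076²) = 81.97 m.

82 meters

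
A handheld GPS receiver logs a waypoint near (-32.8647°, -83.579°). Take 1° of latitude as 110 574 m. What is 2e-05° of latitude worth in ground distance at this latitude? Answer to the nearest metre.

Along a meridian 2e-05° is 2e-05 × 110574 = 2.21148 m.

2 metres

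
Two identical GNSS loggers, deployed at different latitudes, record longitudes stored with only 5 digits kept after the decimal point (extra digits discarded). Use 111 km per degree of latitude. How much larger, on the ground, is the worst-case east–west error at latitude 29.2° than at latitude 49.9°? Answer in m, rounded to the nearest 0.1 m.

Truncating at 5 decimal places can drop up to a full unit in the last place, so the longitude may be off by as much as 1e-05°.
Error at 29.2° = 1e-05° × 111000 × cos 29.2° ≈ 1.11 × 0.8729 = 0.96894 m.
At 49.9°: 1e-05° × 111000 × cos 49.9° = 1e-05 × 111000 × 0.6441 ≈ 0.71498 m.
Difference: 0.96894 − 0.71498 = 0.25397 m.

0.3 m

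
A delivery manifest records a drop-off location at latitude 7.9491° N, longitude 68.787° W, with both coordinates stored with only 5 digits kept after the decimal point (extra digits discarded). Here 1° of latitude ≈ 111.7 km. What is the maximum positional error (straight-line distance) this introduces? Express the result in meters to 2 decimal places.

Truncating at 5 decimal places can drop up to a full unit in the last place, so each coordinate may be off by as much as 1e-05°.
Latitude error → 1e-05 × 111700 = 1.117 m along the meridian.
Longitude error → 1e-05 × 111700 × cos 7.9491° = 1e-05 × 111700 × 0.9904 ≈ 1.10627 m.
Worst case both components are at the extreme and orthogonal: √(1.117² + 1.10627²) ≈ 1.57211 m.

1.57 meters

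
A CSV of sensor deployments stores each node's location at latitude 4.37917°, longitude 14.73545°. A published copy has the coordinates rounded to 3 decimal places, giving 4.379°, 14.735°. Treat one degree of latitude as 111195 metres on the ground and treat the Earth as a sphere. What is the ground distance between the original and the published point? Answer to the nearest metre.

The latitude changed by +0.00017° and the longitude by +0.00045°.
North–south shift: 0.00017 × 111195 = 18.9032 m.
E–W at 4.379°: 0.00045° × 111195 × cos 4.379° = 0.00045 × 111195 × 0.9971 ≈ 49.8917 m.
Combined displacement = (18.9032² + 49.8917²)^½ ≈ 53.3527 m.

53 metres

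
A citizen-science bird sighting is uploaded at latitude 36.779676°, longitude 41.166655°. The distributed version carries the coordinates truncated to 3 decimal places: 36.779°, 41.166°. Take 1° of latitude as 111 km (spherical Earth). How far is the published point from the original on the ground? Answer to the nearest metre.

The latitude changed by +0.000676° and the longitude by +0.000655°.
N–S: 0.000676° × 111000 m/° = 75.036 m.
East–west at this latitude: 0.000655° × 111000 × cos 36.779° ≈ 0.000655 × 88905.5 = 58.2331 m.
Distance: √(75.036² + 58.2331²) ≈ 94.9816 m.

95 metres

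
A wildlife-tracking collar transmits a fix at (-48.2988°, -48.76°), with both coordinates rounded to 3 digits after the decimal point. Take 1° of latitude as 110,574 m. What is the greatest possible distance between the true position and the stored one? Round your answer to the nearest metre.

Rounding to 3 decimal places leaves each coordinate within ±0.0005° of the true value.
N–S: 0.0005° × 110574 m/° = 55.287 m.
Longitude error → 0.0005 × 110574 × cos 48.2988° = 0.0005 × 110574 × 0.6652 ≈ 36.7795 m.
The two errors are perpendicular, so the maximum displacement is √(55.287² + 36.7795²) ≈ 66.4032 m.

66 metres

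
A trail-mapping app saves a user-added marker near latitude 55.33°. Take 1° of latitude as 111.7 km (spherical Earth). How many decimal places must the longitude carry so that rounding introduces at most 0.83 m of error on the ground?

At 55.33° one degree of longitude covers 111700 × cos 55.33° ≈ 111700 × 0.5688 ≈ 63540.4 m.
N decimal places → at most half a unit in the last place, 0.5 × 10⁻ᴺ° = 63540.4/2 × 10⁻ᴺ m.
Need 0.5 × 63540.4 × 10⁻ᴺ ≤ 0.83 → 10⁻ᴺ ≤ 2.613e-05, so N ≥ 4.58.
So 5 decimal places suffice (0.318 m); 4 would allow up to 3.18 m.

5 decimal places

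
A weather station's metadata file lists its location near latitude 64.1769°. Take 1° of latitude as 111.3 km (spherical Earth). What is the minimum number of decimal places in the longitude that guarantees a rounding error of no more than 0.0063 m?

7

At 64.1769° one degree of longitude covers 111300 × cos 64.1769° ≈ 111300 × 0.4356 ≈ 48481.6 m.
With N decimal places the half-ulp bound is 0.5·10⁻ᴺ°, or 0.5·10⁻ᴺ × 48481.6 m on the ground.
Setting 24240.8 × 10⁻ᴺ ≤ 0.0063 gives 10ᴺ ≥ 3.848e+06, i.e. N ≥ 6.59.
N = 6 would give 0.0242 m (too coarse); N = 7 gives 0.00242 m ≤ 0.0063 m.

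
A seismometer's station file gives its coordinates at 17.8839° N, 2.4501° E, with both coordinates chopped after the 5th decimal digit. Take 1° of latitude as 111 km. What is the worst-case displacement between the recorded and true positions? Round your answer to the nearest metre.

2 metres

Truncating at 5 decimal places can drop up to a full unit in the last place, so each coordinate may be off by as much as 1e-05°.
North–south component: 1e-05° × 111000 = 1.11 m.
E–W at 17.8839°: 1e-05° × 111000 × cos 17.8839° = 1e-05 × 111000 × 0.9517 ≈ 1.05637 m.
The two errors are perpendicular, so the maximum displacement is √(1.11² + 1.05637²) ≈ 1.53232 m.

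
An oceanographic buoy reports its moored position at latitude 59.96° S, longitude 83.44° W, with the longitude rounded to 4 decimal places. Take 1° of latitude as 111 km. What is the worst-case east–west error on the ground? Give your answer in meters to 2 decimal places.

2.78 meters

Rounding to 4 decimal places leaves the longitude within ±5e-05° of the true value.
Parallels shrink by cos φ, so at 59.96° a degree of longitude is 111000 × 0.5006 ≈ 55567.1 m.
East–west error: 5e-05° × 55567.1 m/° ≈ 2.77835 m.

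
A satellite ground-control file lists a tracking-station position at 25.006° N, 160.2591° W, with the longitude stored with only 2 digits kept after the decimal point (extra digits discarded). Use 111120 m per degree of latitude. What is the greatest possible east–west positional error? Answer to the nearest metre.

Truncating at 2 decimal places can drop up to a full unit in the last place, so the longitude may be off by as much as 0.01°.
At latitude 25.006° a degree of longitude spans 111120 m × cos 25.006° = 111120 × 0.9063 ≈ 100704 m.
Maximum E–W displacement: 0.01 × 100704 = 1007.04 m.

1007 metres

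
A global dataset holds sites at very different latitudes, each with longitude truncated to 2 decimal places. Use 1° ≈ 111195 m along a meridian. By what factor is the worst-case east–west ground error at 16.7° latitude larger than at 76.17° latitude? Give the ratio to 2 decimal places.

Truncating at 2 decimal places can drop up to a full unit in the last place, so the longitude may be off by as much as 0.01°.
At 16.7°: 0.01° × 111195 × cos 16.7° = 0.01 × 111195 × 0.9578 ≈ 1065.1 m.
Error at 76.17° = 0.01° × 111195 × cos 76.17° ≈ 1112 × 0.2390 = 265.8 m.
Ratio: 1065.1 / 265.8 = cos 16.7° / cos 76.17° ≈ 4.0069.

4.01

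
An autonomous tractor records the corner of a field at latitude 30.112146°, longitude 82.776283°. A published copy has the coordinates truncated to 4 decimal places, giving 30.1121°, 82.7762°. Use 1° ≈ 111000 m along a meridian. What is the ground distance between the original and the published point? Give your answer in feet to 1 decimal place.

31.1 feet

Δlat = 30.112146 − 30.1121 = +0.000046°; Δlon = 82.776283 − 82.7762 = +0.000083°.
North–south shift: 0.000046 × 111000 = 5.106 m.
E–W at 30.1121°: 0.000083° × 111000 × cos 30.1121° = 0.000083 × 111000 × 0.8650 ≈ 7.96966 m.
Combined displacement = (5.106² + 7.96966²)^½ ≈ 9.46503 m.
In feet: 9.46503 m ÷ 0.3048 ≈ 31.053 ft.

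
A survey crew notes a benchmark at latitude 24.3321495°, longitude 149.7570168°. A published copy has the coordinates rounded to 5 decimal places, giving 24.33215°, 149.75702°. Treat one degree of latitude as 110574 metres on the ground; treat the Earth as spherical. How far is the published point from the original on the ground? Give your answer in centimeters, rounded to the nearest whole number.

The latitude changed by -0.0000005° and the longitude by -0.0000032°.
N–S: -0.0000005° × 110574 m/° = -0.055287 m.
E–W at 24.3321°: -0.0000032° × 110574 × cos 24.3321° = -0.0000032 × 110574 × 0.9112 ≈ -0.322406 m.
Distance: √(0.055287² + 0.322406²) ≈ 0.327112 m.
That is 0.327112 m = 32.711 cm.

33 centimeters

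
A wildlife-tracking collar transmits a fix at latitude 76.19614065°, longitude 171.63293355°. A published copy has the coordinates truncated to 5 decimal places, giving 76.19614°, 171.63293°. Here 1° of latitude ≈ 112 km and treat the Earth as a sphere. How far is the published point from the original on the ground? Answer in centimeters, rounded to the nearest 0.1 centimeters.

12.0 centimeters

Δlat = 76.19614065 − 76.19614 = +0.00000065°; Δlon = 171.63293355 − 171.63293 = +0.00000355°.
North–south shift: 0.00000065 × 112000 = 0.0728 m.
E–W at 76.1961°: 0.00000355° × 112000 × cos 76.1961° = 0.00000355 × 112000 × 0.2386 ≈ 0.0948669 m.
Combined displacement = (0.0728² + 0.0948669²)^½ ≈ 0.119581 m.
That is 0.119581 m = 11.958 cm.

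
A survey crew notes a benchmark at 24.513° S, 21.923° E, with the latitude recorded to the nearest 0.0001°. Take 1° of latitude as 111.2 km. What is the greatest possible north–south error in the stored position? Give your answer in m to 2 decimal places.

Rounding to 4 decimal places leaves the latitude within ±5e-05° of the true value.
Along the meridian that is 5e-05° × 111200 m/° = 5.56 m.

5.56 m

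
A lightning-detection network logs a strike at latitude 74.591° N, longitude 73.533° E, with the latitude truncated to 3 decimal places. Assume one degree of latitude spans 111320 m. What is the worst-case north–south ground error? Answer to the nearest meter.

Truncating at 3 decimal places can drop up to a full unit in the last place, so the latitude may be off by as much as 0.001°.
So the N–S error is at most 0.001 × 111320 = 111.32 m.

111 meters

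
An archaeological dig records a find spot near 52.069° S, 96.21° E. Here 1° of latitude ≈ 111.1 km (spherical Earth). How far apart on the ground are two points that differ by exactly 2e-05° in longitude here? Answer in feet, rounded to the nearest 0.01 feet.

One degree of longitude here spans 111100 × cos 52.069° = 111100 × 0.6147 ≈ 68294.5 m; 2e-05° of that is 1.36589 m.
In feet: 1.36589 m ÷ 0.3048 ≈ 4.4813 ft.

4.48 feet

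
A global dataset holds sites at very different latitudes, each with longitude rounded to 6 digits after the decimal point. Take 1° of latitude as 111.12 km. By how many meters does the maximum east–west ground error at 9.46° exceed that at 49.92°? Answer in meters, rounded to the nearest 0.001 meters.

0.019 meters

Rounding to 6 decimal places leaves the longitude within ±5e-07° of the true value.
Error at 9.46° = 5e-07° × 111120 × cos 9.46° ≈ 0.05556 × 0.9864 = 0.054804 m.
At 49.92°: 5e-07° × 111120 × cos 49.92° = 5e-07 × 111120 × 0.6439 ≈ 0.035773 m.
So the lower-latitude error exceeds the higher by 0.054804 − 0.035773 = 0.019032 m.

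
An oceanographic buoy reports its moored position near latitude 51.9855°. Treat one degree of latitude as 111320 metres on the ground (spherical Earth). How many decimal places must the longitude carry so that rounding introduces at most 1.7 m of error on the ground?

5 decimal places

At 51.9855° one degree of longitude covers 111320 × cos 51.9855° ≈ 111320 × 0.6159 ≈ 68557.6 m.
With N decimal places the half-ulp bound is 0.5·10⁻ᴺ°, or 0.5·10⁻ᴺ × 68557.6 m on the ground.
Setting 34278.8 × 10⁻ᴺ ≤ 1.7 gives 10ᴺ ≥ 2.016e+04, i.e. N ≥ 4.30.
At 4 places the error can reach 3.43 m, but 5 places keeps it to 0.343 m.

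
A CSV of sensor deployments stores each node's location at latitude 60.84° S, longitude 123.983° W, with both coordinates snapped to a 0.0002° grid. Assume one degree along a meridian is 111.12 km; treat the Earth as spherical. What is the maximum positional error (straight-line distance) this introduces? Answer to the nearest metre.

12 metres

With a 0.0002° grid the true value lies within half a step, ±0.0002°/2 = ±0.0001°, of the stored one.
North–south component: 0.0001° × 111120 = 11.112 m.
East–west component at 60.84°: 0.0001° × 111120 × cos 60.84° ≈ 0.0001 × 54143.2 ≈ 5.41432 m.
The two errors are perpendicular, so the maximum displacement is √(11.112² + 5.41432²) ≈ 12.3609 m.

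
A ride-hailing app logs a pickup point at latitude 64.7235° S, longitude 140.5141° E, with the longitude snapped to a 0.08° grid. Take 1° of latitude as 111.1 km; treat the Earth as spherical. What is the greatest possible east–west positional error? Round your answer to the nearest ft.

With a 0.08° grid the true value lies within half a step, ±0.08°/2 = ±0.04°, of the stored one.
One degree of longitude at 64.7235° is 111100 × cos 64.7235° ≈ 111100 × 0.4270 = 47438.3 m.
East–west error: 0.04° × 47438.3 m/° ≈ 1897.53 m.
In feet: 1897.53 m ÷ 0.3048 ≈ 6225.5 ft.

6225 ft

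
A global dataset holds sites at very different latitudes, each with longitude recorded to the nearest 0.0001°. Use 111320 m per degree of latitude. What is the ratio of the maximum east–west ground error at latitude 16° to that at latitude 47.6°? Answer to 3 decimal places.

Rounding to 4 decimal places leaves the longitude within ±5e-05° of the true value.
At 16°: 5e-05° × 111320 × cos 16° = 5e-05 × 111320 × 0.9613 ≈ 5.3504 m.
Error at 47.6° = 5e-05° × 111320 × cos 47.6° ≈ 5.566 × 0.6743 = 3.7532 m.
Ratio: 5.3504 / 3.7532 = cos 16° / cos 47.6° ≈ 1.4256.

1.426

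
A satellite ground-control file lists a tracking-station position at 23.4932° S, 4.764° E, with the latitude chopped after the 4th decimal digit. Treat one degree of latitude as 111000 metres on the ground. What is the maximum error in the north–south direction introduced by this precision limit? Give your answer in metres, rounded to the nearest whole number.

11 metres

Truncating at 4 decimal places can drop up to a full unit in the last place, so the latitude may be off by as much as 0.0001°.
So the N–S error is at most 0.0001 × 111000 = 11.1 m.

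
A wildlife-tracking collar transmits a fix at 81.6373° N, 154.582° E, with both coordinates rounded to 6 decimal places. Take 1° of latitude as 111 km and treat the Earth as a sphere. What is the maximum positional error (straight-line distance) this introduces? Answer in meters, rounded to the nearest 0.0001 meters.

0.0561 meters

Rounding to 6 decimal places leaves each coordinate within ±5e-07° of the true value.
N–S: 5e-07° × 111000 m/° = 0.0555 m.
E–W at 81.6373°: 5e-07° × 111000 × cos 81.6373° = 5e-07 × 111000 × 0.1454 ≈ 0.00807186 m.
Combining orthogonally: (0.0555² + 0.00807186²)^½ ≈ 0.0560839 m.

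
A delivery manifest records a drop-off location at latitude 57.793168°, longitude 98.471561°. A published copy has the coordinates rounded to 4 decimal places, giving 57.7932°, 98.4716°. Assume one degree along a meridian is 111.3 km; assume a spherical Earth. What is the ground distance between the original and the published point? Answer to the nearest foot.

14 feet

The latitude changed by -0.000032° and the longitude by -0.000039°.
N–S: -0.000032° × 111300 m/° = -3.5616 m.
E–W at 57.7932°: -0.000039° × 111300 × cos 57.7932° = -0.000039 × 111300 × 0.5330 ≈ -2.31349 m.
Distance: √(3.5616² + 2.31349²) ≈ 4.24703 m.
In feet: 4.24703 m ÷ 0.3048 ≈ 13.934 ft.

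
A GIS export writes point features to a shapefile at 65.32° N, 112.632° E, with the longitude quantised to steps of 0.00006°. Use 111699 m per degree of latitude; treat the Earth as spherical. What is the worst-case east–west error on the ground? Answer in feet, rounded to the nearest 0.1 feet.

With a 0.00006° grid the true value lies within half a step, ±0.00006°/2 = ±3e-05°, of the stored one.
One degree of longitude at 65.32° is 111699 × cos 65.32° ≈ 111699 × 0.4175 = 46639.9 m.
East–west error: 3e-05° × 46639.9 m/° ≈ 1.3992 m.
Converting: 1.3992 m × 3.2808 ft/m ≈ 4.5905 ft.

4.6 feet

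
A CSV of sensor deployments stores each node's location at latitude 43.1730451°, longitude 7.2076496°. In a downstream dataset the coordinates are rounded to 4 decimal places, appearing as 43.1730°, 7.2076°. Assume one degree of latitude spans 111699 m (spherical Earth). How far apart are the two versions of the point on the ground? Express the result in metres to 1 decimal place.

6.5 metres

The latitude changed by +0.0000451° and the longitude by +0.0000496°.
N–S: 0.0000451° × 111699 m/° = 5.03762 m.
E–W at 43.173°: 0.0000496° × 111699 × cos 43.173° = 0.0000496 × 111699 × 0.7293 ≈ 4.04047 m.
Combined displacement = (5.03762² + 4.04047²)^½ ≈ 6.45779 m.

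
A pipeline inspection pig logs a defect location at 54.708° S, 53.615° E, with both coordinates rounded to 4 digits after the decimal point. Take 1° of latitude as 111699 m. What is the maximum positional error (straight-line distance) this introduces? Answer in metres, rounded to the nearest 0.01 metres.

6.45 metres

Rounding to 4 decimal places leaves each coordinate within ±5e-05° of the true value.
North–south component: 5e-05° × 111699 = 5.58495 m.
E–W at 54.708°: 5e-05° × 111699 × cos 54.708° = 5e-05 × 111699 × 0.5777 ≈ 3.22667 m.
Combining orthogonally: (5.58495² + 3.22667²)^½ ≈ 6.45004 m.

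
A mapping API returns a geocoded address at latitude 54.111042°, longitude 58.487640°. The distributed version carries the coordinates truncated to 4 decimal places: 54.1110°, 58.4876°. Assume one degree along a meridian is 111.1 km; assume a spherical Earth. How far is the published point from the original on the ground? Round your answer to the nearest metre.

Δlat = 54.111042 − 54.1110 = +0.000042°; Δlon = 58.487640 − 58.4876 = +0.000040°.
N–S: 0.000042° × 111100 m/° = 4.6662 m.
East–west at this latitude: 0.000040° × 111100 × cos 54.111° ≈ 0.000040 × 65128.7 = 2.60515 m.
Combined displacement = (4.6662² + 2.60515²)^½ ≈ 5.34418 m.

5 metres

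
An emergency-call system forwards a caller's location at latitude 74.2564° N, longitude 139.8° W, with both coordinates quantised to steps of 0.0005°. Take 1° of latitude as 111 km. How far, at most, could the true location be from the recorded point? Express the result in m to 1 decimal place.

With a 0.0005° grid the true value lies within half a step, ±0.0005°/2 = ±0.00025°, of the stored one.
North–south component: 0.00025° × 111000 = 27.75 m.
East–west component at 74.2564°: 0.00025° × 111000 × cos 74.2564° ≈ 0.00025 × 30118 ≈ 7.52949 m.
The two errors are perpendicular, so the maximum displacement is √(27.75² + 7.52949²) ≈ 28.7534 m.

28.8 m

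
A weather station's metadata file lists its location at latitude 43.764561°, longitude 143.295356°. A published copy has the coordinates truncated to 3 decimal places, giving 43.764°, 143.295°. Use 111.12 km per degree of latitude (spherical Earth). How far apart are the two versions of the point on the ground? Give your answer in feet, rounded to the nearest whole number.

Δlat = 43.764561 − 43.764 = +0.000561°; Δlon = 143.295356 − 143.295 = +0.000356°.
N–S: 0.000561° × 111120 m/° = 62.3383 m.
East–west at this latitude: 0.000356° × 111120 × cos 43.764° ≈ 0.000356 × 80250.3 = 28.5691 m.
Distance: √(62.3383² + 28.5691²) ≈ 68.573 m.
In feet: 68.573 m ÷ 0.3048 ≈ 224.98 ft.

225 feet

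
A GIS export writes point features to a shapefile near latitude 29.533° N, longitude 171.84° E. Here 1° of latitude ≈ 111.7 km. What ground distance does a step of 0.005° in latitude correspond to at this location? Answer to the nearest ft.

1832 ft

Along a meridian 0.005° is 0.005 × 111700 = 558.5 m.
In feet: 558.5 m ÷ 0.3048 ≈ 1832.3 ft.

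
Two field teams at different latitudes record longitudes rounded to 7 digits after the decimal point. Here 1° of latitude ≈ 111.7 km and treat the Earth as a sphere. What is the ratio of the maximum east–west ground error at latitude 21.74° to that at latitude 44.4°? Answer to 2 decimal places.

Rounding to 7 decimal places leaves the longitude within ±5e-08° of the true value.
Error at 21.74° = 5e-08° × 111700 × cos 21.74° ≈ 0.005585 × 0.9289 = 0.0051878 m.
At 44.4°: 5e-08° × 111700 × cos 44.4° = 5e-08 × 111700 × 0.7145 ≈ 0.0039903 m.
The ratio reduces to cos 21.74° / cos 44.4° = 0.9289/0.7145 ≈ 1.3001.

1.30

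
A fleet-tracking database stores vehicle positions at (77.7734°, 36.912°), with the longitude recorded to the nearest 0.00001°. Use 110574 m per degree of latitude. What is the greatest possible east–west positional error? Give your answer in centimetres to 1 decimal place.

Rounding to 5 decimal places leaves the longitude within ±5e-06° of the true value.
One degree of longitude at 77.7734° is 110574 × cos 77.7734° ≈ 110574 × 0.2118 = 23417.2 m.
East–west error: 5e-06° × 23417.2 m/° ≈ 0.117086 m.
That is 0.117086 m = 11.709 cm.

11.7 centimetres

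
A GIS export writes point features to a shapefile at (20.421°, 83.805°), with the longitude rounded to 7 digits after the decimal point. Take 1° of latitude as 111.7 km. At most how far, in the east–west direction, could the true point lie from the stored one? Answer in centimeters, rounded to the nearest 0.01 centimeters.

Rounding to 7 decimal places leaves the longitude within ±5e-08° of the true value.
Parallels shrink by cos φ, so at 20.421° a degree of longitude is 111700 × 0.9372 ≈ 104680 m.
So at most 5e-08° × 104680 ≈ 0.00523401 m east–west.
That is 0.00523401 m = 0.5234 cm.

0.52 centimeters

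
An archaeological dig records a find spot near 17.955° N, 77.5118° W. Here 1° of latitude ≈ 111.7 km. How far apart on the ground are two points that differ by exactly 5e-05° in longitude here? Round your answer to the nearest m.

5 m

One degree of longitude here spans 111700 × cos 17.955° = 111700 × 0.9513 ≈ 106260 m; 5e-05° of that is 5.313 m.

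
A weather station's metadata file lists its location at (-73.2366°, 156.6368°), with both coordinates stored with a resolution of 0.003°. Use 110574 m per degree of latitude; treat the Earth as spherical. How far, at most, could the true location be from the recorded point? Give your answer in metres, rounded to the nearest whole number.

With a 0.003° grid the true value lies within half a step, ±0.003°/2 = ±0.0015°, of the stored one.
Latitude error → 0.0015 × 110574 = 165.861 m along the meridian.
E–W at 73.2366°: 0.0015° × 110574 × cos 73.2366° = 0.0015 × 110574 × 0.2884 ≈ 47.8377 m.
The two errors are perpendicular, so the maximum displacement is √(165.861² + 47.8377²) ≈ 172.622 m.

173 metres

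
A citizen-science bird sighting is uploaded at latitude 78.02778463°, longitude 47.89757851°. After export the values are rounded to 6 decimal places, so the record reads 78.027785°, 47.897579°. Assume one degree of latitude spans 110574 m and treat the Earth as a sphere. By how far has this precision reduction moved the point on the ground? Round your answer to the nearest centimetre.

4 centimetres

The latitude changed by -0.00000037° and the longitude by -0.00000049°.
N–S: -0.00000037° × 110574 m/° = -0.0409124 m.
East–west at this latitude: -0.00000049° × 110574 × cos 78.0278° ≈ -0.00000049 × 22937.2 = -0.0112392 m.
Combined displacement = (0.0409124² + 0.0112392²)^½ ≈ 0.0424281 m.
That is 0.0424281 m = 4.2428 cm.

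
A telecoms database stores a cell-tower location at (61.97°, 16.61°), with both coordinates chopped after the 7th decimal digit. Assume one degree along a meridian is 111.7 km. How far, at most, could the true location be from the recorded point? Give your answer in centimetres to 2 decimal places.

Truncating at 7 decimal places can drop up to a full unit in the last place, so each coordinate may be off by as much as 1e-07°.
North–south component: 1e-07° × 111700 = 0.01117 m.
Longitude error → 1e-07 × 111700 × cos 61.97° = 1e-07 × 111700 × 0.4699 ≈ 0.00524916 m.
Worst case both components are at the extreme and orthogonal: √(0.01117² + 0.00524916²) ≈ 0.0123419 m.
That is 0.0123419 m = 1.2342 cm.

1.23 centimetres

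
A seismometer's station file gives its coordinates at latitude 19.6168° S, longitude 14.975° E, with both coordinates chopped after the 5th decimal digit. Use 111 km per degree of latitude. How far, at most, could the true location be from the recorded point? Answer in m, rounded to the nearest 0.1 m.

Truncating at 5 decimal places can drop up to a full unit in the last place, so each coordinate may be off by as much as 1e-05°.
North–south component: 1e-05° × 111000 = 1.11 m.
E–W at 19.6168°: 1e-05° × 111000 × cos 19.6168° = 1e-05 × 111000 × 0.9420 ≈ 1.04557 m.
The two errors are perpendicular, so the maximum displacement is √(1.11² + 1.04557²) ≈ 1.5249 m.

1.5 m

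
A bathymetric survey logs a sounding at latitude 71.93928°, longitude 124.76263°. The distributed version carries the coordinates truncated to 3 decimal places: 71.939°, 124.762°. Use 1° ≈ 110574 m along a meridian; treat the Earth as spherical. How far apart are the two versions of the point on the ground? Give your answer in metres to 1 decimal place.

The latitude changed by +0.00028° and the longitude by +0.00063°.
North–south shift: 0.00028 × 110574 = 30.9607 m.
East–west at this latitude: 0.00063° × 110574 × cos 71.939° ≈ 0.00063 × 34281.2 = 21.5971 m.
Distance: √(30.9607² + 21.5971²) ≈ 37.7492 m.

37.7 metres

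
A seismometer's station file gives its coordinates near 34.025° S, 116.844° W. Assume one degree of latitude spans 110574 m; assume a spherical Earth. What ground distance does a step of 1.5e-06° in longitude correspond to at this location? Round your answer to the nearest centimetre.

14 centimetres

1.5e-06° of longitude at 34.025° is 1.5e-06 × 110574 × cos 34.025° ≈ 1.5e-06 × 91643 = 0.137465 m.
That is 0.137465 m = 13.746 cm.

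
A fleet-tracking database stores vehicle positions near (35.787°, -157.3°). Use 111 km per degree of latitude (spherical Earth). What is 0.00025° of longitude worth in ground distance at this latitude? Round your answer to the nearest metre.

At 35.787° a degree of longitude is 111000 × cos 35.787° ≈ 90042.8 m, so 0.00025° corresponds to 22.5107 m.

23 metres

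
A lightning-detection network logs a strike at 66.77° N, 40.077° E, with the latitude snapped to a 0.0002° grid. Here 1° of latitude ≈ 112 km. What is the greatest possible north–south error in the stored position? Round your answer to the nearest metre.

With a 0.0002° grid the true value lies within half a step, ±0.0002°/2 = ±0.0001°, of the stored one.
Along the meridian that is 0.0001° × 112000 m/° = 11.2 m.

11 metres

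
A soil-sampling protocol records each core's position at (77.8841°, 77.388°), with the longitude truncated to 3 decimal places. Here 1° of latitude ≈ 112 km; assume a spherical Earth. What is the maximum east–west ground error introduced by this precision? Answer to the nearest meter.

24 meters

Truncating at 3 decimal places can drop up to a full unit in the last place, so the longitude may be off by as much as 0.001°.
Parallels shrink by cos φ, so at 77.8841° a degree of longitude is 112000 × 0.2099 ≈ 23507.7 m.
So at most 0.001° × 23507.7 ≈ 23.5077 m east–west.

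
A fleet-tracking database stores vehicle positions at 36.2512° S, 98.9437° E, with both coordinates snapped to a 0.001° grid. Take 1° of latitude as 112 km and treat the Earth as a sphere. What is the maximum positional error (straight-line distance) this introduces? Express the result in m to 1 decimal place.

With a 0.001° grid the true value lies within half a step, ±0.001°/2 = ±0.0005°, of the stored one.
Latitude error → 0.0005 × 112000 = 56 m along the meridian.
East–west component at 36.2512°: 0.0005° × 112000 × cos 36.2512° ≈ 0.0005 × 90320.4 ≈ 45.1602 m.
Worst case both components are at the extreme and orthogonal: √(56² + 45.1602²) ≈ 71.9406 m.

71.9 m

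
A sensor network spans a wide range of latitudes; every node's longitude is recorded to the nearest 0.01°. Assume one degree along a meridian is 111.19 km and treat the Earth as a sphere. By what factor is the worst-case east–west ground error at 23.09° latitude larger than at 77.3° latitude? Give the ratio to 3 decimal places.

Rounding to 2 decimal places leaves the longitude within ±0.005° of the true value.
Error at 23.09° = 0.005° × 111190 × cos 23.09° ≈ 555.95 × 0.9199 = 511.41 m.
At 77.3°: 0.005° × 111190 × cos 77.3° = 0.005 × 111190 × 0.2198 ≈ 122.22 m.
Ratio: 511.41 / 122.22 = cos 23.09° / cos 77.3° ≈ 4.1842.

4.184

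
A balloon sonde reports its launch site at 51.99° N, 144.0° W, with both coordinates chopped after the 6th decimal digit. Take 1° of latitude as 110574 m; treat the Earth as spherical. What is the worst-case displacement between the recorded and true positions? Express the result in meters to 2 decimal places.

Truncating at 6 decimal places can drop up to a full unit in the last place, so each coordinate may be off by as much as 1e-06°.
North–south component: 1e-06° × 110574 = 0.110574 m.
East–west component at 51.99°: 1e-06° × 110574 × cos 51.99° ≈ 1e-06 × 68091.4 ≈ 0.0680914 m.
Worst case both components are at the extreme and orthogonal: √(0.110574² + 0.0680914²) ≈ 0.129858 m.

0.13 meters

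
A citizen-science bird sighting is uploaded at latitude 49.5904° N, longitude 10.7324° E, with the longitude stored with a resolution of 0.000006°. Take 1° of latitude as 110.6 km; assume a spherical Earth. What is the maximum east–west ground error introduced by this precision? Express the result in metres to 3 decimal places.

With a 0.000006° grid the true value lies within half a step, ±0.000006°/2 = ±3e-06°, of the stored one.
One degree of longitude at 49.5904° is 110600 × cos 49.5904° ≈ 110600 × 0.6482 = 71696.2 m.
So at most 3e-06° × 71696.2 ≈ 0.215089 m east–west.

0.215 metres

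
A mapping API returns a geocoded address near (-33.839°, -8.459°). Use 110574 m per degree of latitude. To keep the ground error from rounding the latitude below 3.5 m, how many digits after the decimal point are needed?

One degree of latitude covers 110574 m.
Rounding to N decimal places gives at most 0.5 × 10⁻ᴺ degrees of error, i.e. 0.5 × 10⁻ᴺ × 110574 m.
Need 0.5 × 110574 × 10⁻ᴺ ≤ 3.5 → 10⁻ᴺ ≤ 6.331e-05, so N ≥ 4.20.
So 5 decimal places suffice (0.553 m); 4 would allow up to 5.53 m.

5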